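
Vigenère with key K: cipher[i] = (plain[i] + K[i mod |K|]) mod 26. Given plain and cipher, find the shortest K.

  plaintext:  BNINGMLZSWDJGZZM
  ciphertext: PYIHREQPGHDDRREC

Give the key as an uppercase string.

OLAULSFQ

  i= 0: P-B = 14 → O
  i= 1: Y-N = 11 → L
  i= 2: I-I =  0 → A
  i= 3: H-N = 20 → U
  i= 4: R-G = 11 → L
  i= 5: E-M = 18 → S
  i= 6: Q-L =  5 → F
  i= 7: P-Z = 16 → Q
  i= 8: G-S = 14 → O
  i= 9: H-W = 11 → L
  i=10: D-D =  0 → A
  i=11: D-J = 20 → U
  i=12: R-G = 11 → L
  i=13: R-Z = 18 → S
  i=14: E-Z =  5 → F
  i=15: C-M = 16 → Q
  shifts repeat with period 8: OLAULSFQ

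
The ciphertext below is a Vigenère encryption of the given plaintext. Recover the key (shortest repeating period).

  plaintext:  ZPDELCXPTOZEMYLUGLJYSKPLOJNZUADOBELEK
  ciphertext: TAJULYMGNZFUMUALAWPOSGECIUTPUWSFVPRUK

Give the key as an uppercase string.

  i= 0: T-Z = 20 → U
  i= 1: A-P = 11 → L
  i= 2: J-D =  6 → G
  i= 3: U-E = 16 → Q
  i= 4: L-L =  0 → A
  i= 5: Y-C = 22 → W
  i= 6: M-X = 15 → P
  i= 7: G-P = 17 → R
  i= 8: N-T = 20 → U
  i= 9: Z-O = 11 → L
  i=10: F-Z =  6 → G
  i=11: U-E = 16 → Q
  i=12: M-M =  0 → A
  i=13: U-Y = 22 → W
  i=14: A-L = 15 → P
  i=15: L-U = 17 → R
  i=16: A-G = 20 → U
  i=17: W-L = 11 → L
  i=18: P-J =  6 → G
  i=19: O-Y = 16 → Q
  i=20: S-S =  0 → A
  i=21: G-K = 22 → W
  i=22: E-P = 15 → P
  i=23: C-L = 17 → R
  i=24: I-O = 20 → U
  i=25: U-J = 11 → L
  i=26: T-N =  6 → G
  i=27: P-Z = 16 → Q
  i=28: U-U =  0 → A
  i=29: W-A = 22 → W
  i=30: S-D = 15 → P
  i=31: F-O = 17 → R
  i=32: V-B = 20 → U
  i=33: P-E = 11 → L
  i=34: R-L =  6 → G
  i=35: U-E = 16 → Q
  i=36: K-K =  0 → A
  shifts repeat with period 8: ULGQAWPR

ULGQAWPR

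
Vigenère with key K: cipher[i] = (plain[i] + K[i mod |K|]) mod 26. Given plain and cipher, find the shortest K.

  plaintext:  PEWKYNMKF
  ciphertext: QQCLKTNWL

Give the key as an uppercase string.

  i= 0: Q-P =  1 → B
  i= 1: Q-E = 12 → M
  i= 2: C-W =  6 → G
  i= 3: L-K =  1 → B
  i= 4: K-Y = 12 → M
  i= 5: T-N =  6 → G
  i= 6: N-M =  1 → B
  i= 7: W-K = 12 → M
  i= 8: L-F =  6 → G
  shifts repeat with period 3: BMG

BMG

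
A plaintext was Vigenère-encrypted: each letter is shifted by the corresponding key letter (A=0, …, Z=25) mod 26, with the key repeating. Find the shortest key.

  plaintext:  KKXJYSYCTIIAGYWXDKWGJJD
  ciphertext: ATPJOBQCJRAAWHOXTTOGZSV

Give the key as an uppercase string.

  i= 0: A-K = 16 → Q
  i= 1: T-K =  9 → J
  i= 2: P-X = 18 → S
  i= 3: J-J =  0 → A
  i= 4: O-Y = 16 → Q
  i= 5: B-S =  9 → J
  i= 6: Q-Y = 18 → S
  i= 7: C-C =  0 → A
  i= 8: J-T = 16 → Q
  i= 9: R-I =  9 → J
  i=10: A-I = 18 → S
  i=11: A-A =  0 → A
  i=12: W-G = 16 → Q
  i=13: H-Y =  9 → J
  i=14: O-W = 18 → S
  i=15: X-X =  0 → A
  i=16: T-D = 16 → Q
  i=17: T-K =  9 → J
  i=18: O-W = 18 → S
  i=19: G-G =  0 → A
  i=20: Z-J = 16 → Q
  i=21: S-J =  9 → J
  i=22: V-D = 18 → S
  shifts repeat with period 4: QJSA

QJSA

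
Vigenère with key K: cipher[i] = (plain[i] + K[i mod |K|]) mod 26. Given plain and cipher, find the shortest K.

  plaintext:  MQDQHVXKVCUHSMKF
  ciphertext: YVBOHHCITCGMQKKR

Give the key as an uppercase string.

MFYYA

  i= 0: Y-M = 12 → M
  i= 1: V-Q =  5 → F
  i= 2: B-D = 24 → Y
  i= 3: O-Q = 24 → Y
  i= 4: H-H =  0 → A
  i= 5: H-V = 12 → M
  i= 6: C-X =  5 → F
  i= 7: I-K = 24 → Y
  i= 8: T-V = 24 → Y
  i= 9: C-C =  0 → A
  i=10: G-U = 12 → M
  i=11: M-H =  5 → F
  i=12: Q-S = 24 → Y
  i=13: K-M = 24 → Y
  i=14: K-K =  0 → A
  i=15: R-F = 12 → M
  shifts repeat with period 5: MFYYA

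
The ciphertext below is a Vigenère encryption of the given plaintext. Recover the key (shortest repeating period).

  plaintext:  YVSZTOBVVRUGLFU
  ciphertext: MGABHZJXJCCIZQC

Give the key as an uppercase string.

OLIC

  i= 0: M-Y = 14 → O
  i= 1: G-V = 11 → L
  i= 2: A-S =  8 → I
  i= 3: B-Z =  2 → C
  i= 4: H-T = 14 → O
  i= 5: Z-O = 11 → L
  i= 6: J-B =  8 → I
  i= 7: X-V =  2 → C
  i= 8: J-V = 14 → O
  i= 9: C-R = 11 → L
  i=10: C-U =  8 → I
  i=11: I-G =  2 → C
  i=12: Z-L = 14 → O
  i=13: Q-F = 11 → L
  i=14: C-U =  8 → I
  shifts repeat with period 4: OLIC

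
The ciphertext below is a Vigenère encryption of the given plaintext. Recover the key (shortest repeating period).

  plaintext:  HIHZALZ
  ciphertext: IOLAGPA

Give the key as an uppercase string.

BGE

  i= 0: I-H =  1 → B
  i= 1: O-I =  6 → G
  i= 2: L-H =  4 → E
  i= 3: A-Z =  1 → B
  i= 4: G-A =  6 → G
  i= 5: P-L =  4 → E
  i= 6: A-Z =  1 → B
  shifts repeat with period 3: BGE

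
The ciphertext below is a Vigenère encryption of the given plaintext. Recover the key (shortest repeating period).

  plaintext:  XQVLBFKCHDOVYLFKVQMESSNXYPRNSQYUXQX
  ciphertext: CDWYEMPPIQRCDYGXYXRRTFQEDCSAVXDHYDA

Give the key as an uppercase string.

FNBNDH

  i= 0: C-X =  5 → F
  i= 1: D-Q = 13 → N
  i= 2: W-V =  1 → B
  i= 3: Y-L = 13 → N
  i= 4: E-B =  3 → D
  i= 5: M-F =  7 → H
  i= 6: P-K =  5 → F
  i= 7: P-C = 13 → N
  i= 8: I-H =  1 → B
  i= 9: Q-D = 13 → N
  i=10: R-O =  3 → D
  i=11: C-V =  7 → H
  i=12: D-Y =  5 → F
  i=13: Y-L = 13 → N
  i=14: G-F =  1 → B
  i=15: X-K = 13 → N
  i=16: Y-V =  3 → D
  i=17: X-Q =  7 → H
  i=18: R-M =  5 → F
  i=19: R-E = 13 → N
  i=20: T-S =  1 → B
  i=21: F-S = 13 → N
  i=22: Q-N =  3 → D
  i=23: E-X =  7 → H
  i=24: D-Y =  5 → F
  i=25: C-P = 13 → N
  i=26: S-R =  1 → B
  i=27: A-N = 13 → N
  i=28: V-S =  3 → D
  i=29: X-Q =  7 → H
  i=30: D-Y =  5 → F
  i=31: H-U = 13 → N
  i=32: Y-X =  1 → B
  i=33: D-Q = 13 → N
  i=34: A-X =  3 → D
  shifts repeat with period 6: FNBNDH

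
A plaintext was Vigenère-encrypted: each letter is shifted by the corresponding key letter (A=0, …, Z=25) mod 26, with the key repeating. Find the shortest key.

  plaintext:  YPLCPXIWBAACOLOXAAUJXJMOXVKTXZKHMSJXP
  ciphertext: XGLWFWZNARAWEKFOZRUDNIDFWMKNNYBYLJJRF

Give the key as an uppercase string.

  i= 0: X-Y = 25 → Z
  i= 1: G-P = 17 → R
  i= 2: L-L =  0 → A
  i= 3: W-C = 20 → U
  i= 4: F-P = 16 → Q
  i= 5: W-X = 25 → Z
  i= 6: Z-I = 17 → R
  i= 7: N-W = 17 → R
  i= 8: A-B = 25 → Z
  i= 9: R-A = 17 → R
  i=10: A-A =  0 → A
  i=11: W-C = 20 → U
  i=12: E-O = 16 → Q
  i=13: K-L = 25 → Z
  i=14: F-O = 17 → R
  i=15: O-X = 17 → R
  i=16: Z-A = 25 → Z
  i=17: R-A = 17 → R
  i=18: U-U =  0 → A
  i=19: D-J = 20 → U
  i=20: N-X = 16 → Q
  i=21: I-J = 25 → Z
  i=22: D-M = 17 → R
  i=23: F-O = 17 → R
  i=24: W-X = 25 → Z
  i=25: M-V = 17 → R
  i=26: K-K =  0 → A
  i=27: N-T = 20 → U
  i=28: N-X = 16 → Q
  i=29: Y-Z = 25 → Z
  i=30: B-K = 17 → R
  i=31: Y-H = 17 → R
  i=32: L-M = 25 → Z
  i=33: J-S = 17 → R
  i=34: J-J =  0 → A
  i=35: R-X = 20 → U
  i=36: F-P = 16 → Q
  shifts repeat with period 8: ZRAUQZRR

ZRAUQZRR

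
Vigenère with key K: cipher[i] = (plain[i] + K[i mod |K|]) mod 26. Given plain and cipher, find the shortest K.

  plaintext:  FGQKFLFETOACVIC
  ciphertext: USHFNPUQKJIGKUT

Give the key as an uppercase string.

  i= 0: U-F = 15 → P
  i= 1: S-G = 12 → M
  i= 2: H-Q = 17 → R
  i= 3: F-K = 21 → V
  i= 4: N-F =  8 → I
  i= 5: P-L =  4 → E
  i= 6: U-F = 15 → P
  i= 7: Q-E = 12 → M
  i= 8: K-T = 17 → R
  i= 9: J-O = 21 → V
  i=10: I-A =  8 → I
  i=11: G-C =  4 → E
  i=12: K-V = 15 → P
  i=13: U-I = 12 → M
  i=14: T-C = 17 → R
  shifts repeat with period 6: PMRVIE

PMRVIE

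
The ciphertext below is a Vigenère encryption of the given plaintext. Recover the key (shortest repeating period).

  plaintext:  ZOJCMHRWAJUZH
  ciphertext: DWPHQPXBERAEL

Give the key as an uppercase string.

  i= 0: D-Z =  4 → E
  i= 1: W-O =  8 → I
  i= 2: P-J =  6 → G
  i= 3: H-C =  5 → F
  i= 4: Q-M =  4 → E
  i= 5: P-H =  8 → I
  i= 6: X-R =  6 → G
  i= 7: B-W =  5 → F
  i= 8: E-A =  4 → E
  i= 9: R-J =  8 → I
  i=10: A-U =  6 → G
  i=11: E-Z =  5 → F
  i=12: L-H =  4 → E
  shifts repeat with period 4: EIGF

EIGF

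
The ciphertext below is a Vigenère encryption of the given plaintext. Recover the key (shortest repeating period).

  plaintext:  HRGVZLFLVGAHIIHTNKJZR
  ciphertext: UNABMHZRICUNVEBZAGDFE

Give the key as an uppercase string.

  i= 0: U-H = 13 → N
  i= 1: N-R = 22 → W
  i= 2: A-G = 20 → U
  i= 3: B-V =  6 → G
  i= 4: M-Z = 13 → N
  i= 5: H-L = 22 → W
  i= 6: Z-F = 20 → U
  i= 7: R-L =  6 → G
  i= 8: I-V = 13 → N
  i= 9: C-G = 22 → W
  i=10: U-A = 20 → U
  i=11: N-H =  6 → G
  i=12: V-I = 13 → N
  i=13: E-I = 22 → W
  i=14: B-H = 20 → U
  i=15: Z-T =  6 → G
  i=16: A-N = 13 → N
  i=17: G-K = 22 → W
  i=18: D-J = 20 → U
  i=19: F-Z =  6 → G
  i=20: E-R = 13 → N
  shifts repeat with period 4: NWUG

NWUG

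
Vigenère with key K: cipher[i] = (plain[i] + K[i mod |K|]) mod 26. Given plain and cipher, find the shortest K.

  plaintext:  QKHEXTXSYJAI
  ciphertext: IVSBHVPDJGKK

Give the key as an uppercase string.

  i= 0: I-Q = 18 → S
  i= 1: V-K = 11 → L
  i= 2: S-H = 11 → L
  i= 3: B-E = 23 → X
  i= 4: H-X = 10 → K
  i= 5: V-T =  2 → C
  i= 6: P-X = 18 → S
  i= 7: D-S = 11 → L
  i= 8: J-Y = 11 → L
  i= 9: G-J = 23 → X
  i=10: K-A = 10 → K
  i=11: K-I =  2 → C
  shifts repeat with period 6: SLLXKC

SLLXKC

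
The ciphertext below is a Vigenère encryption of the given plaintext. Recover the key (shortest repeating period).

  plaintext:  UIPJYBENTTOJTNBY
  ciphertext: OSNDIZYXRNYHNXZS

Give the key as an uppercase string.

  i= 0: O-U = 20 → U
  i= 1: S-I = 10 → K
  i= 2: N-P = 24 → Y
  i= 3: D-J = 20 → U
  i= 4: I-Y = 10 → K
  i= 5: Z-B = 24 → Y
  i= 6: Y-E = 20 → U
  i= 7: X-N = 10 → K
  i= 8: R-T = 24 → Y
  i= 9: N-T = 20 → U
  i=10: Y-O = 10 → K
  i=11: H-J = 24 → Y
  i=12: N-T = 20 → U
  i=13: X-N = 10 → K
  i=14: Z-B = 24 → Y
  i=15: S-Y = 20 → U
  shifts repeat with period 3: UKY

UKY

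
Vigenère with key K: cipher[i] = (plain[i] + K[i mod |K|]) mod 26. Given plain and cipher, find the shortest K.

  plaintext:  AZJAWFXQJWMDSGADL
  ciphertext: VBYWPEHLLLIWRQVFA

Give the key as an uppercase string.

VCPWTZK

  i= 0: V-A = 21 → V
  i= 1: B-Z =  2 → C
  i= 2: Y-J = 15 → P
  i= 3: W-A = 22 → W
  i= 4: P-W = 19 → T
  i= 5: E-F = 25 → Z
  i= 6: H-X = 10 → K
  i= 7: L-Q = 21 → V
  i= 8: L-J =  2 → C
  i= 9: L-W = 15 → P
  i=10: I-M = 22 → W
  i=11: W-D = 19 → T
  i=12: R-S = 25 → Z
  i=13: Q-G = 10 → K
  i=14: V-A = 21 → V
  i=15: F-D =  2 → C
  i=16: A-L = 15 → P
  shifts repeat with period 7: VCPWTZK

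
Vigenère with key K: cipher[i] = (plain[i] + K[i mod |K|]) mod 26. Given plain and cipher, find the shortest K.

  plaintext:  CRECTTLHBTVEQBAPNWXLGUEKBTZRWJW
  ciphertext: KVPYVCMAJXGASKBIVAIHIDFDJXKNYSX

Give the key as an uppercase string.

IELWCJBT

  i= 0: K-C =  8 → I
  i= 1: V-R =  4 → E
  i= 2: P-E = 11 → L
  i= 3: Y-C = 22 → W
  i= 4: V-T =  2 → C
  i= 5: C-T =  9 → J
  i= 6: M-L =  1 → B
  i= 7: A-H = 19 → T
  i= 8: J-B =  8 → I
  i= 9: X-T =  4 → E
  i=10: G-V = 11 → L
  i=11: A-E = 22 → W
  i=12: S-Q =  2 → C
  i=13: K-B =  9 → J
  i=14: B-A =  1 → B
  i=15: I-P = 19 → T
  i=16: V-N =  8 → I
  i=17: A-W =  4 → E
  i=18: I-X = 11 → L
  i=19: H-L = 22 → W
  i=20: I-G =  2 → C
  i=21: D-U =  9 → J
  i=22: F-E =  1 → B
  i=23: D-K = 19 → T
  i=24: J-B =  8 → I
  i=25: X-T =  4 → E
  i=26: K-Z = 11 → L
  i=27: N-R = 22 → W
  i=28: Y-W =  2 → C
  i=29: S-J =  9 → J
  i=30: X-W =  1 → B
  shifts repeat with period 8: IELWCJBT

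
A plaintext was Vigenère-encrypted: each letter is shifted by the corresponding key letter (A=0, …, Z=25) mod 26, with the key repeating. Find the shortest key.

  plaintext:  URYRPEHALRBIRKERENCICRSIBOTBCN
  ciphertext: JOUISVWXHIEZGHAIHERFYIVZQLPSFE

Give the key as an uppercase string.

PXWRDR

  i= 0: J-U = 15 → P
  i= 1: O-R = 23 → X
  i= 2: U-Y = 22 → W
  i= 3: I-R = 17 → R
  i= 4: S-P =  3 → D
  i= 5: V-E = 17 → R
  i= 6: W-H = 15 → P
  i= 7: X-A = 23 → X
  i= 8: H-L = 22 → W
  i= 9: I-R = 17 → R
  i=10: E-B =  3 → D
  i=11: Z-I = 17 → R
  i=12: G-R = 15 → P
  i=13: H-K = 23 → X
  i=14: A-E = 22 → W
  i=15: I-R = 17 → R
  i=16: H-E =  3 → D
  i=17: E-N = 17 → R
  i=18: R-C = 15 → P
  i=19: F-I = 23 → X
  i=20: Y-C = 22 → W
  i=21: I-R = 17 → R
  i=22: V-S =  3 → D
  i=23: Z-I = 17 → R
  i=24: Q-B = 15 → P
  i=25: L-O = 23 → X
  i=26: P-T = 22 → W
  i=27: S-B = 17 → R
  i=28: F-C =  3 → D
  i=29: E-N = 17 → R
  shifts repeat with period 6: PXWRDR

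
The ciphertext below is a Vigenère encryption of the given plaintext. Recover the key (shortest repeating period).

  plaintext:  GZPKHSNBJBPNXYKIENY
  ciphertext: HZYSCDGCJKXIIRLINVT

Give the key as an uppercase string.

BAJIVLT

  i= 0: H-G =  1 → B
  i= 1: Z-Z =  0 → A
  i= 2: Y-P =  9 → J
  i= 3: S-K =  8 → I
  i= 4: C-H = 21 → V
  i= 5: D-S = 11 → L
  i= 6: G-N = 19 → T
  i= 7: C-B =  1 → B
  i= 8: J-J =  0 → A
  i= 9: K-B =  9 → J
  i=10: X-P =  8 → I
  i=11: I-N = 21 → V
  i=12: I-X = 11 → L
  i=13: R-Y = 19 → T
  i=14: L-K =  1 → B
  i=15: I-I =  0 → A
  i=16: N-E =  9 → J
  i=17: V-N =  8 → I
  i=18: T-Y = 21 → V
  shifts repeat with period 7: BAJIVLT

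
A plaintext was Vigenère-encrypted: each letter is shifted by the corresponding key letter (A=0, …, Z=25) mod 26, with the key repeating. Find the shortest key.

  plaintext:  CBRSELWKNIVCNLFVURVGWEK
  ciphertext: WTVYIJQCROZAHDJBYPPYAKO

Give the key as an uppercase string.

  i= 0: W-C = 20 → U
  i= 1: T-B = 18 → S
  i= 2: V-R =  4 → E
  i= 3: Y-S =  6 → G
  i= 4: I-E =  4 → E
  i= 5: J-L = 24 → Y
  i= 6: Q-W = 20 → U
  i= 7: C-K = 18 → S
  i= 8: R-N =  4 → E
  i= 9: O-I =  6 → G
  i=10: Z-V =  4 → E
  i=11: A-C = 24 → Y
  i=12: H-N = 20 → U
  i=13: D-L = 18 → S
  i=14: J-F =  4 → E
  i=15: B-V =  6 → G
  i=16: Y-U =  4 → E
  i=17: P-R = 24 → Y
  i=18: P-V = 20 → U
  i=19: Y-G = 18 → S
  i=20: A-W =  4 → E
  i=21: K-E =  6 → G
  i=22: O-K =  4 → E
  shifts repeat with period 6: USEGEY

USEGEY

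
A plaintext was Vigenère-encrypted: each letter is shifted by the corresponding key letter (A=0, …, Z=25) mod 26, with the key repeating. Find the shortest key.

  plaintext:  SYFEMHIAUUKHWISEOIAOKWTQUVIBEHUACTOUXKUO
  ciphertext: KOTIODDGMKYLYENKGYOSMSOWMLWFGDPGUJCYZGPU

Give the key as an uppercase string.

SQOECWVG

  i= 0: K-S = 18 → S
  i= 1: O-Y = 16 → Q
  i= 2: T-F = 14 → O
  i= 3: I-E =  4 → E
  i= 4: O-M =  2 → C
  i= 5: D-H = 22 → W
  i= 6: D-I = 21 → V
  i= 7: G-A =  6 → G
  i= 8: M-U = 18 → S
  i= 9: K-U = 16 → Q
  i=10: Y-K = 14 → O
  i=11: L-H =  4 → E
  i=12: Y-W =  2 → C
  i=13: E-I = 22 → W
  i=14: N-S = 21 → V
  i=15: K-E =  6 → G
  i=16: G-O = 18 → S
  i=17: Y-I = 16 → Q
  i=18: O-A = 14 → O
  i=19: S-O =  4 → E
  i=20: M-K =  2 → C
  i=21: S-W = 22 → W
  i=22: O-T = 21 → V
  i=23: W-Q =  6 → G
  i=24: M-U = 18 → S
  i=25: L-V = 16 → Q
  i=26: W-I = 14 → O
  i=27: F-B =  4 → E
  i=28: G-E =  2 → C
  i=29: D-H = 22 → W
  i=30: P-U = 21 → V
  i=31: G-A =  6 → G
  i=32: U-C = 18 → S
  i=33: J-T = 16 → Q
  i=34: C-O = 14 → O
  i=35: Y-U =  4 → E
  i=36: Z-X =  2 → C
  i=37: G-K = 22 → W
  i=38: P-U = 21 → V
  i=39: U-O =  6 → G
  shifts repeat with period 8: SQOECWVG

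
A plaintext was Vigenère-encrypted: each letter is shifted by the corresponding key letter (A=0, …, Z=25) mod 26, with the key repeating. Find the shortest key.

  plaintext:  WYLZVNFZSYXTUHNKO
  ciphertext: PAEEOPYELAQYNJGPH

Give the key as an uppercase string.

  i= 0: P-W = 19 → T
  i= 1: A-Y =  2 → C
  i= 2: E-L = 19 → T
  i= 3: E-Z =  5 → F
  i= 4: O-V = 19 → T
  i= 5: P-N =  2 → C
  i= 6: Y-F = 19 → T
  i= 7: E-Z =  5 → F
  i= 8: L-S = 19 → T
  i= 9: A-Y =  2 → C
  i=10: Q-X = 19 → T
  i=11: Y-T =  5 → F
  i=12: N-U = 19 → T
  i=13: J-H =  2 → C
  i=14: G-N = 19 → T
  i=15: P-K =  5 → F
  i=16: H-O = 19 → T
  shifts repeat with period 4: TCTF

TCTF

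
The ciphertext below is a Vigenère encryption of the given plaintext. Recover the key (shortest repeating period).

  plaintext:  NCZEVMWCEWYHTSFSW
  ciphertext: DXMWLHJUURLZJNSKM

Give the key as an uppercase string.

QVNS

  i= 0: D-N = 16 → Q
  i= 1: X-C = 21 → V
  i= 2: M-Z = 13 → N
  i= 3: W-E = 18 → S
  i= 4: L-V = 16 → Q
  i= 5: H-M = 21 → V
  i= 6: J-W = 13 → N
  i= 7: U-C = 18 → S
  i= 8: U-E = 16 → Q
  i= 9: R-W = 21 → V
  i=10: L-Y = 13 → N
  i=11: Z-H = 18 → S
  i=12: J-T = 16 → Q
  i=13: N-S = 21 → V
  i=14: S-F = 13 → N
  i=15: K-S = 18 → S
  i=16: M-W = 16 → Q
  shifts repeat with period 4: QVNS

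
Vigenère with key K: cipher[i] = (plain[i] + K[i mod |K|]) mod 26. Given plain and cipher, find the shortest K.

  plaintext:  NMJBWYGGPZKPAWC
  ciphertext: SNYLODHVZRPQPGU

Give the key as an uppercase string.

  i= 0: S-N =  5 → F
  i= 1: N-M =  1 → B
  i= 2: Y-J = 15 → P
  i= 3: L-B = 10 → K
  i= 4: O-W = 18 → S
  i= 5: D-Y =  5 → F
  i= 6: H-G =  1 → B
  i= 7: V-G = 15 → P
  i= 8: Z-P = 10 → K
  i= 9: R-Z = 18 → S
  i=10: P-K =  5 → F
  i=11: Q-P =  1 → B
  i=12: P-A = 15 → P
  i=13: G-W = 10 → K
  i=14: U-C = 18 → S
  shifts repeat with period 5: FBPKS

FBPKS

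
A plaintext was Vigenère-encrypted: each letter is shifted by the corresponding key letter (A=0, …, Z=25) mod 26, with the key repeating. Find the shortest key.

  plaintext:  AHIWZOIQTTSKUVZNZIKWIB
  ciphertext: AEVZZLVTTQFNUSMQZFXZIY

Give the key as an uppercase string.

AXND

  i= 0: A-A =  0 → A
  i= 1: E-H = 23 → X
  i= 2: V-I = 13 → N
  i= 3: Z-W =  3 → D
  i= 4: Z-Z =  0 → A
  i= 5: L-O = 23 → X
  i= 6: V-I = 13 → N
  i= 7: T-Q =  3 → D
  i= 8: T-T =  0 → A
  i= 9: Q-T = 23 → X
  i=10: F-S = 13 → N
  i=11: N-K =  3 → D
  i=12: U-U =  0 → A
  i=13: S-V = 23 → X
  i=14: M-Z = 13 → N
  i=15: Q-N =  3 → D
  i=16: Z-Z =  0 → A
  i=17: F-I = 23 → X
  i=18: X-K = 13 → N
  i=19: Z-W =  3 → D
  i=20: I-I =  0 → A
  i=21: Y-B = 23 → X
  shifts repeat with period 4: AXND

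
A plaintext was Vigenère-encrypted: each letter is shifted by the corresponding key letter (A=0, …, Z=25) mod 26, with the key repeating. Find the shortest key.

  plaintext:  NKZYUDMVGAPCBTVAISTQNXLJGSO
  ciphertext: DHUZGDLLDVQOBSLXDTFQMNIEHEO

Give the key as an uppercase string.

  i= 0: D-N = 16 → Q
  i= 1: H-K = 23 → X
  i= 2: U-Z = 21 → V
  i= 3: Z-Y =  1 → B
  i= 4: G-U = 12 → M
  i= 5: D-D =  0 → A
  i= 6: L-M = 25 → Z
  i= 7: L-V = 16 → Q
  i= 8: D-G = 23 → X
  i= 9: V-A = 21 → V
  i=10: Q-P =  1 → B
  i=11: O-C = 12 → M
  i=12: B-B =  0 → A
  i=13: S-T = 25 → Z
  i=14: L-V = 16 → Q
  i=15: X-A = 23 → X
  i=16: D-I = 21 → V
  i=17: T-S =  1 → B
  i=18: F-T = 12 → M
  i=19: Q-Q =  0 → A
  i=20: M-N = 25 → Z
  i=21: N-X = 16 → Q
  i=22: I-L = 23 → X
  i=23: E-J = 21 → V
  i=24: H-G =  1 → B
  i=25: E-S = 12 → M
  i=26: O-O =  0 → A
  shifts repeat with period 7: QXVBMAZ

QXVBMAZ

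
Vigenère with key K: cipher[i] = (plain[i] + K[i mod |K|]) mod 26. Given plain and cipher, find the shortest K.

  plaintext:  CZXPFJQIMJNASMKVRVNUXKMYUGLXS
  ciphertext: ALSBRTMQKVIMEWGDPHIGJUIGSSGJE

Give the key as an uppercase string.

YMVMMKWI

  i= 0: A-C = 24 → Y
  i= 1: L-Z = 12 → M
  i= 2: S-X = 21 → V
  i= 3: B-P = 12 → M
  i= 4: R-F = 12 → M
  i= 5: T-J = 10 → K
  i= 6: M-Q = 22 → W
  i= 7: Q-I =  8 → I
  i= 8: K-M = 24 → Y
  i= 9: V-J = 12 → M
  i=10: I-N = 21 → V
  i=11: M-A = 12 → M
  i=12: E-S = 12 → M
  i=13: W-M = 10 → K
  i=14: G-K = 22 → W
  i=15: D-V =  8 → I
  i=16: P-R = 24 → Y
  i=17: H-V = 12 → M
  i=18: I-N = 21 → V
  i=19: G-U = 12 → M
  i=20: J-X = 12 → M
  i=21: U-K = 10 → K
  i=22: I-M = 22 → W
  i=23: G-Y =  8 → I
  i=24: S-U = 24 → Y
  i=25: S-G = 12 → M
  i=26: G-L = 21 → V
  i=27: J-X = 12 → M
  i=28: E-S = 12 → M
  shifts repeat with period 8: YMVMMKWI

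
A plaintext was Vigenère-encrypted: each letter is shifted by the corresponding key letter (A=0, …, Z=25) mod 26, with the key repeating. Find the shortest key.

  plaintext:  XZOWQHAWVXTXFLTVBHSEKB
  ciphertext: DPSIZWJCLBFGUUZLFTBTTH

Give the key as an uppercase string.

GQEMJPJ

  i= 0: D-X =  6 → G
  i= 1: P-Z = 16 → Q
  i= 2: S-O =  4 → E
  i= 3: I-W = 12 → M
  i= 4: Z-Q =  9 → J
  i= 5: W-H = 15 → P
  i= 6: J-A =  9 → J
  i= 7: C-W =  6 → G
  i= 8: L-V = 16 → Q
  i= 9: B-X =  4 → E
  i=10: F-T = 12 → M
  i=11: G-X =  9 → J
  i=12: U-F = 15 → P
  i=13: U-L =  9 → J
  i=14: Z-T =  6 → G
  i=15: L-V = 16 → Q
  i=16: F-B =  4 → E
  i=17: T-H = 12 → M
  i=18: B-S =  9 → J
  i=19: T-E = 15 → P
  i=20: T-K =  9 → J
  i=21: H-B =  6 → G
  shifts repeat with period 7: GQEMJPJ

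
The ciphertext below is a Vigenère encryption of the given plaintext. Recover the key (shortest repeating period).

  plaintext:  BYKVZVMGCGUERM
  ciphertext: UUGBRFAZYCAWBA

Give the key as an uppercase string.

TWWGSKO

  i= 0: U-B = 19 → T
  i= 1: U-Y = 22 → W
  i= 2: G-K = 22 → W
  i= 3: B-V =  6 → G
  i= 4: R-Z = 18 → S
  i= 5: F-V = 10 → K
  i= 6: A-M = 14 → O
  i= 7: Z-G = 19 → T
  i= 8: Y-C = 22 → W
  i= 9: C-G = 22 → W
  i=10: A-U =  6 → G
  i=11: W-E = 18 → S
  i=12: B-R = 10 → K
  i=13: A-M = 14 → O
  shifts repeat with period 7: TWWGSKO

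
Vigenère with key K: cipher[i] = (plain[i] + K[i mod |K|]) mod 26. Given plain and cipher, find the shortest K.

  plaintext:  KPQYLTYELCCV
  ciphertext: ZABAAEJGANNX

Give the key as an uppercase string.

PLLC

  i= 0: Z-K = 15 → P
  i= 1: A-P = 11 → L
  i= 2: B-Q = 11 → L
  i= 3: A-Y =  2 → C
  i= 4: A-L = 15 → P
  i= 5: E-T = 11 → L
  i= 6: J-Y = 11 → L
  i= 7: G-E =  2 → C
  i= 8: A-L = 15 → P
  i= 9: N-C = 11 → L
  i=10: N-C = 11 → L
  i=11: X-V =  2 → C
  shifts repeat with period 4: PLLC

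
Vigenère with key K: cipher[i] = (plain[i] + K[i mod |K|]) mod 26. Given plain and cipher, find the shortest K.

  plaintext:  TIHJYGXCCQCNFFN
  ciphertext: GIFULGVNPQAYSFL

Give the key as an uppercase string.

  i= 0: G-T = 13 → N
  i= 1: I-I =  0 → A
  i= 2: F-H = 24 → Y
  i= 3: U-J = 11 → L
  i= 4: L-Y = 13 → N
  i= 5: G-G =  0 → A
  i= 6: V-X = 24 → Y
  i= 7: N-C = 11 → L
  i= 8: P-C = 13 → N
  i= 9: Q-Q =  0 → A
  i=10: A-C = 24 → Y
  i=11: Y-N = 11 → L
  i=12: S-F = 13 → N
  i=13: F-F =  0 → A
  i=14: L-N = 24 → Y
  shifts repeat with period 4: NAYL

NAYL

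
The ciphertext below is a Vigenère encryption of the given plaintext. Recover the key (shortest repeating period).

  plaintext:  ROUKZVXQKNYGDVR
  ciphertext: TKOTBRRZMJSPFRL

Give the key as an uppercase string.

  i= 0: T-R =  2 → C
  i= 1: K-O = 22 → W
  i= 2: O-U = 20 → U
  i= 3: T-K =  9 → J
  i= 4: B-Z =  2 → C
  i= 5: R-V = 22 → W
  i= 6: R-X = 20 → U
  i= 7: Z-Q =  9 → J
  i= 8: M-K =  2 → C
  i= 9: J-N = 22 → W
  i=10: S-Y = 20 → U
  i=11: P-G =  9 → J
  i=12: F-D =  2 → C
  i=13: R-V = 22 → W
  i=14: L-R = 20 → U
  shifts repeat with period 4: CWUJ

CWUJ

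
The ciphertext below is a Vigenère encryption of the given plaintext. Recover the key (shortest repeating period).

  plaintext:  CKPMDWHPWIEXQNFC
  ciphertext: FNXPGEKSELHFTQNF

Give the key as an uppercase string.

  i= 0: F-C =  3 → D
  i= 1: N-K =  3 → D
  i= 2: X-P =  8 → I
  i= 3: P-M =  3 → D
  i= 4: G-D =  3 → D
  i= 5: E-W =  8 → I
  i= 6: K-H =  3 → D
  i= 7: S-P =  3 → D
  i= 8: E-W =  8 → I
  i= 9: L-I =  3 → D
  i=10: H-E =  3 → D
  i=11: F-X =  8 → I
  i=12: T-Q =  3 → D
  i=13: Q-N =  3 → D
  i=14: N-F =  8 → I
  i=15: F-C =  3 → D
  shifts repeat with period 3: DDI

DDI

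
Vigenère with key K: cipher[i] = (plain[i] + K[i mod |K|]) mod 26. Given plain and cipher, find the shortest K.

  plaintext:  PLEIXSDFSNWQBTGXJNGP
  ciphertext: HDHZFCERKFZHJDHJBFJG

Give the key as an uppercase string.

SSDRIKBM

  i= 0: H-P = 18 → S
  i= 1: D-L = 18 → S
  i= 2: H-E =  3 → D
  i= 3: Z-I = 17 → R
  i= 4: F-X =  8 → I
  i= 5: C-S = 10 → K
  i= 6: E-D =  1 → B
  i= 7: R-F = 12 → M
  i= 8: K-S = 18 → S
  i= 9: F-N = 18 → S
  i=10: Z-W =  3 → D
  i=11: H-Q = 17 → R
  i=12: J-B =  8 → I
  i=13: D-T = 10 → K
  i=14: H-G =  1 → B
  i=15: J-X = 12 → M
  i=16: B-J = 18 → S
  i=17: F-N = 18 → S
  i=18: J-G =  3 → D
  i=19: G-P = 17 → R
  shifts repeat with period 8: SSDRIKBM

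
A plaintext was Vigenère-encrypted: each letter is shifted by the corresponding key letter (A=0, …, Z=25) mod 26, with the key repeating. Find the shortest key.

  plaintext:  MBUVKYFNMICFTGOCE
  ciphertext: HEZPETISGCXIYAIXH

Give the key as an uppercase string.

  i= 0: H-M = 21 → V
  i= 1: E-B =  3 → D
  i= 2: Z-U =  5 → F
  i= 3: P-V = 20 → U
  i= 4: E-K = 20 → U
  i= 5: T-Y = 21 → V
  i= 6: I-F =  3 → D
  i= 7: S-N =  5 → F
  i= 8: G-M = 20 → U
  i= 9: C-I = 20 → U
  i=10: X-C = 21 → V
  i=11: I-F =  3 → D
  i=12: Y-T =  5 → F
  i=13: A-G = 20 → U
  i=14: I-O = 20 → U
  i=15: X-C = 21 → V
  i=16: H-E =  3 → D
  shifts repeat with period 5: VDFUU

VDFUU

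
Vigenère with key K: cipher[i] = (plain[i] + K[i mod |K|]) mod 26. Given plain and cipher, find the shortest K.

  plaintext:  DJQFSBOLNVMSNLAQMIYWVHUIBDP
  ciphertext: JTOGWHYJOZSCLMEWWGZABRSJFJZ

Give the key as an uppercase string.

GKYBE

  i= 0: J-D =  6 → G
  i= 1: T-J = 10 → K
  i= 2: O-Q = 24 → Y
  i= 3: G-F =  1 → B
  i= 4: W-S =  4 → E
  i= 5: H-B =  6 → G
  i= 6: Y-O = 10 → K
  i= 7: J-L = 24 → Y
  i= 8: O-N =  1 → B
  i= 9: Z-V =  4 → E
  i=10: S-M =  6 → G
  i=11: C-S = 10 → K
  i=12: L-N = 24 → Y
  i=13: M-L =  1 → B
  i=14: E-A =  4 → E
  i=15: W-Q =  6 → G
  i=16: W-M = 10 → K
  i=17: G-I = 24 → Y
  i=18: Z-Y =  1 → B
  i=19: A-W =  4 → E
  i=20: B-V =  6 → G
  i=21: R-H = 10 → K
  i=22: S-U = 24 → Y
  i=23: J-I =  1 → B
  i=24: F-B =  4 → E
  i=25: J-D =  6 → G
  i=26: Z-P = 10 → K
  shifts repeat with period 5: GKYBE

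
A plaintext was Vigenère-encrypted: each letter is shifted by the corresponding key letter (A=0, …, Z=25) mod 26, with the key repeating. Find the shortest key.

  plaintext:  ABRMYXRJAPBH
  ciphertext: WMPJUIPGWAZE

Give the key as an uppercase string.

  i= 0: W-A = 22 → W
  i= 1: M-B = 11 → L
  i= 2: P-R = 24 → Y
  i= 3: J-M = 23 → X
  i= 4: U-Y = 22 → W
  i= 5: I-X = 11 → L
  i= 6: P-R = 24 → Y
  i= 7: G-J = 23 → X
  i= 8: W-A = 22 → W
  i= 9: A-P = 11 → L
  i=10: Z-B = 24 → Y
  i=11: E-H = 23 → X
  shifts repeat with period 4: WLYX

WLYX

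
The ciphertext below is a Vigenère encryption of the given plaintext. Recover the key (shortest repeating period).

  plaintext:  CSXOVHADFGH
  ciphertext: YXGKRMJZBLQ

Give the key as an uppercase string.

WFJW

  i= 0: Y-C = 22 → W
  i= 1: X-S =  5 → F
  i= 2: G-X =  9 → J
  i= 3: K-O = 22 → W
  i= 4: R-V = 22 → W
  i= 5: M-H =  5 → F
  i= 6: J-A =  9 → J
  i= 7: Z-D = 22 → W
  i= 8: B-F = 22 → W
  i= 9: L-G =  5 → F
  i=10: Q-H =  9 → J
  shifts repeat with period 4: WFJW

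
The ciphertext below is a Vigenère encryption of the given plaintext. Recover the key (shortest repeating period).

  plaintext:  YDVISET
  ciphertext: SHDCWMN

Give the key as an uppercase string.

  i= 0: S-Y = 20 → U
  i= 1: H-D =  4 → E
  i= 2: D-V =  8 → I
  i= 3: C-I = 20 → U
  i= 4: W-S =  4 → E
  i= 5: M-E =  8 → I
  i= 6: N-T = 20 → U
  shifts repeat with period 3: UEI

UEI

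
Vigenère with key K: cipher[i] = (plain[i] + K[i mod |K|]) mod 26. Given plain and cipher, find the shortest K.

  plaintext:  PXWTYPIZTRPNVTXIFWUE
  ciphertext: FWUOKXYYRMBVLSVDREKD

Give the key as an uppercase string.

QZYVMI

  i= 0: F-P = 16 → Q
  i= 1: W-X = 25 → Z
  i= 2: U-W = 24 → Y
  i= 3: O-T = 21 → V
  i= 4: K-Y = 12 → M
  i= 5: X-P =  8 → I
  i= 6: Y-I = 16 → Q
  i= 7: Y-Z = 25 → Z
  i= 8: R-T = 24 → Y
  i= 9: M-R = 21 → V
  i=10: B-P = 12 → M
  i=11: V-N =  8 → I
  i=12: L-V = 16 → Q
  i=13: S-T = 25 → Z
  i=14: V-X = 24 → Y
  i=15: D-I = 21 → V
  i=16: R-F = 12 → M
  i=17: E-W =  8 → I
  i=18: K-U = 16 → Q
  i=19: D-E = 25 → Z
  shifts repeat with period 6: QZYVMI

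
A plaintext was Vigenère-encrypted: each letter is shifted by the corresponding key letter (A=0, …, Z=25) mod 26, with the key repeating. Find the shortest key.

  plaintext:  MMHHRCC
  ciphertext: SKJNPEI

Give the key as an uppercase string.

GYC

  i= 0: S-M =  6 → G
  i= 1: K-M = 24 → Y
  i= 2: J-H =  2 → C
  i= 3: N-H =  6 → G
  i= 4: P-R = 24 → Y
  i= 5: E-C =  2 → C
  i= 6: I-C =  6 → G
  shifts repeat with period 3: GYC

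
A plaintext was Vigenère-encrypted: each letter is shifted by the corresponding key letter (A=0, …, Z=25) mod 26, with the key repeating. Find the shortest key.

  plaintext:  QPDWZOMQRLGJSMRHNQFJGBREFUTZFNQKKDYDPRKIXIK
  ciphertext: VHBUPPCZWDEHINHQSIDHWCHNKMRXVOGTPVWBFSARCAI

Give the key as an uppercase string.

  i= 0: V-Q =  5 → F
  i= 1: H-P = 18 → S
  i= 2: B-D = 24 → Y
  i= 3: U-W = 24 → Y
  i= 4: P-Z = 16 → Q
  i= 5: P-O =  1 → B
  i= 6: C-M = 16 → Q
  i= 7: Z-Q =  9 → J
  i= 8: W-R =  5 → F
  i= 9: D-L = 18 → S
  i=10: E-G = 24 → Y
  i=11: H-J = 24 → Y
  i=12: I-S = 16 → Q
  i=13: N-M =  1 → B
  i=14: H-R = 16 → Q
  i=15: Q-H =  9 → J
  i=16: S-N =  5 → F
  i=17: I-Q = 18 → S
  i=18: D-F = 24 → Y
  i=19: H-J = 24 → Y
  i=20: W-G = 16 → Q
  i=21: C-B =  1 → B
  i=22: H-R = 16 → Q
  i=23: N-E =  9 → J
  i=24: K-F =  5 → F
  i=25: M-U = 18 → S
  i=26: R-T = 24 → Y
  i=27: X-Z = 24 → Y
  i=28: V-F = 16 → Q
  i=29: O-N =  1 → B
  i=30: G-Q = 16 → Q
  i=31: T-K =  9 → J
  i=32: P-K =  5 → F
  i=33: V-D = 18 → S
  i=34: W-Y = 24 → Y
  i=35: B-D = 24 → Y
  i=36: F-P = 16 → Q
  i=37: S-R =  1 → B
  i=38: A-K = 16 → Q
  i=39: R-I =  9 → J
  i=40: C-X =  5 → F
  i=41: A-I = 18 → S
  i=42: I-K = 24 → Y
  shifts repeat with period 8: FSYYQBQJ

FSYYQBQJ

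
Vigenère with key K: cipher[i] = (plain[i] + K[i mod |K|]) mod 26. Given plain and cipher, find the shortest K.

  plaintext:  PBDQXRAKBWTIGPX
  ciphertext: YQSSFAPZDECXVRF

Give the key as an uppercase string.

  i= 0: Y-P =  9 → J
  i= 1: Q-B = 15 → P
  i= 2: S-D = 15 → P
  i= 3: S-Q =  2 → C
  i= 4: F-X =  8 → I
  i= 5: A-R =  9 → J
  i= 6: P-A = 15 → P
  i= 7: Z-K = 15 → P
  i= 8: D-B =  2 → C
  i= 9: E-W =  8 → I
  i=10: C-T =  9 → J
  i=11: X-I = 15 → P
  i=12: V-G = 15 → P
  i=13: R-P =  2 → C
  i=14: F-X =  8 → I
  shifts repeat with period 5: JPPCI

JPPCI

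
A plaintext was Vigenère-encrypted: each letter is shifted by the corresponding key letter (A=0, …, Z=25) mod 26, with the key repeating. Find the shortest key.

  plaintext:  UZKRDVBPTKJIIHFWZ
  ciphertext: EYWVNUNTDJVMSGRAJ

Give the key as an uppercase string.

KZME

  i= 0: E-U = 10 → K
  i= 1: Y-Z = 25 → Z
  i= 2: W-K = 12 → M
  i= 3: V-R =  4 → E
  i= 4: N-D = 10 → K
  i= 5: U-V = 25 → Z
  i= 6: N-B = 12 → M
  i= 7: T-P =  4 → E
  i= 8: D-T = 10 → K
  i= 9: J-K = 25 → Z
  i=10: V-J = 12 → M
  i=11: M-I =  4 → E
  i=12: S-I = 10 → K
  i=13: G-H = 25 → Z
  i=14: R-F = 12 → M
  i=15: A-W =  4 → E
  i=16: J-Z = 10 → K
  shifts repeat with period 4: KZME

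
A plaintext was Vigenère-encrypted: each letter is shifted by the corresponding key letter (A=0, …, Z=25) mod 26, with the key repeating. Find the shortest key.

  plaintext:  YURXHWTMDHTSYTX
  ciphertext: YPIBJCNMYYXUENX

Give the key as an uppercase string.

AVRECGU

  i= 0: Y-Y =  0 → A
  i= 1: P-U = 21 → V
  i= 2: I-R = 17 → R
  i= 3: B-X =  4 → E
  i= 4: J-H =  2 → C
  i= 5: C-W =  6 → G
  i= 6: N-T = 20 → U
  i= 7: M-M =  0 → A
  i= 8: Y-D = 21 → V
  i= 9: Y-H = 17 → R
  i=10: X-T =  4 → E
  i=11: U-S =  2 → C
  i=12: E-Y =  6 → G
  i=13: N-T = 20 → U
  i=14: X-X =  0 → A
  shifts repeat with period 7: AVRECGU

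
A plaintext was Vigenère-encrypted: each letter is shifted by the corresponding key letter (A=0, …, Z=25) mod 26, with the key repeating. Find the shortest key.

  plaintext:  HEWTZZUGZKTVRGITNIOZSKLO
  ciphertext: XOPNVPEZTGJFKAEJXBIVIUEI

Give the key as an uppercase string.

QKTUW

  i= 0: X-H = 16 → Q
  i= 1: O-E = 10 → K
  i= 2: P-W = 19 → T
  i= 3: N-T = 20 → U
  i= 4: V-Z = 22 → W
  i= 5: P-Z = 16 → Q
  i= 6: E-U = 10 → K
  i= 7: Z-G = 19 → T
  i= 8: T-Z = 20 → U
  i= 9: G-K = 22 → W
  i=10: J-T = 16 → Q
  i=11: F-V = 10 → K
  i=12: K-R = 19 → T
  i=13: A-G = 20 → U
  i=14: E-I = 22 → W
  i=15: J-T = 16 → Q
  i=16: X-N = 10 → K
  i=17: B-I = 19 → T
  i=18: I-O = 20 → U
  i=19: V-Z = 22 → W
  i=20: I-S = 16 → Q
  i=21: U-K = 10 → K
  i=22: E-L = 19 → T
  i=23: I-O = 20 → U
  shifts repeat with period 5: QKTUW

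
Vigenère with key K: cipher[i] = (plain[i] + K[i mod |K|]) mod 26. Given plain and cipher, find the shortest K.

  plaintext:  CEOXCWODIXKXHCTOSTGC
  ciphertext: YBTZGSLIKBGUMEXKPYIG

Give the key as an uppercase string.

  i= 0: Y-C = 22 → W
  i= 1: B-E = 23 → X
  i= 2: T-O =  5 → F
  i= 3: Z-X =  2 → C
  i= 4: G-C =  4 → E
  i= 5: S-W = 22 → W
  i= 6: L-O = 23 → X
  i= 7: I-D =  5 → F
  i= 8: K-I =  2 → C
  i= 9: B-X =  4 → E
  i=10: G-K = 22 → W
  i=11: U-X = 23 → X
  i=12: M-H =  5 → F
  i=13: E-C =  2 → C
  i=14: X-T =  4 → E
  i=15: K-O = 22 → W
  i=16: P-S = 23 → X
  i=17: Y-T =  5 → F
  i=18: I-G =  2 → C
  i=19: G-C =  4 → E
  shifts repeat with period 5: WXFCE

WXFCE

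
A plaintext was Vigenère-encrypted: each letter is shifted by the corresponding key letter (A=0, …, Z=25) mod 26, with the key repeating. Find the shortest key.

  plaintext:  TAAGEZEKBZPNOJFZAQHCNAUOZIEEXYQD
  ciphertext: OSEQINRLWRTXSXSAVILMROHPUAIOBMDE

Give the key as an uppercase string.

  i= 0: O-T = 21 → V
  i= 1: S-A = 18 → S
  i= 2: E-A =  4 → E
  i= 3: Q-G = 10 → K
  i= 4: I-E =  4 → E
  i= 5: N-Z = 14 → O
  i= 6: R-E = 13 → N
  i= 7: L-K =  1 → B
  i= 8: W-B = 21 → V
  i= 9: R-Z = 18 → S
  i=10: T-P =  4 → E
  i=11: X-N = 10 → K
  i=12: S-O =  4 → E
  i=13: X-J = 14 → O
  i=14: S-F = 13 → N
  i=15: A-Z =  1 → B
  i=16: V-A = 21 → V
  i=17: I-Q = 18 → S
  i=18: L-H =  4 → E
  i=19: M-C = 10 → K
  i=20: R-N =  4 → E
  i=21: O-A = 14 → O
  i=22: H-U = 13 → N
  i=23: P-O =  1 → B
  i=24: U-Z = 21 → V
  i=25: A-I = 18 → S
  i=26: I-E =  4 → E
  i=27: O-E = 10 → K
  i=28: B-X =  4 → E
  i=29: M-Y = 14 → O
  i=30: D-Q = 13 → N
  i=31: E-D =  1 → B
  shifts repeat with period 8: VSEKEONB

VSEKEONB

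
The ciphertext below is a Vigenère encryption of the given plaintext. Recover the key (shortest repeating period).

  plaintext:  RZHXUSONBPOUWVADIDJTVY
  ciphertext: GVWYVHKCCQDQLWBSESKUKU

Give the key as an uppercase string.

  i= 0: G-R = 15 → P
  i= 1: V-Z = 22 → W
  i= 2: W-H = 15 → P
  i= 3: Y-X =  1 → B
  i= 4: V-U =  1 → B
  i= 5: H-S = 15 → P
  i= 6: K-O = 22 → W
  i= 7: C-N = 15 → P
  i= 8: C-B =  1 → B
  i= 9: Q-P =  1 → B
  i=10: D-O = 15 → P
  i=11: Q-U = 22 → W
  i=12: L-W = 15 → P
  i=13: W-V =  1 → B
  i=14: B-A =  1 → B
  i=15: S-D = 15 → P
  i=16: E-I = 22 → W
  i=17: S-D = 15 → P
  i=18: K-J =  1 → B
  i=19: U-T =  1 → B
  i=20: K-V = 15 → P
  i=21: U-Y = 22 → W
  shifts repeat with period 5: PWPBB

PWPBB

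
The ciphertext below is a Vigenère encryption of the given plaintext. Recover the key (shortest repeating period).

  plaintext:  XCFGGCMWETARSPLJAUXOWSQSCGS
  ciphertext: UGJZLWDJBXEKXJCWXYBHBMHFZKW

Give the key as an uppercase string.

XEETFURN

  i= 0: U-X = 23 → X
  i= 1: G-C =  4 → E
  i= 2: J-F =  4 → E
  i= 3: Z-G = 19 → T
  i= 4: L-G =  5 → F
  i= 5: W-C = 20 → U
  i= 6: D-M = 17 → R
  i= 7: J-W = 13 → N
  i= 8: B-E = 23 → X
  i= 9: X-T =  4 → E
  i=10: E-A =  4 → E
  i=11: K-R = 19 → T
  i=12: X-S =  5 → F
  i=13: J-P = 20 → U
  i=14: C-L = 17 → R
  i=15: W-J = 13 → N
  i=16: X-A = 23 → X
  i=17: Y-U =  4 → E
  i=18: B-X =  4 → E
  i=19: H-O = 19 → T
  i=20: B-W =  5 → F
  i=21: M-S = 20 → U
  i=22: H-Q = 17 → R
  i=23: F-S = 13 → N
  i=24: Z-C = 23 → X
  i=25: K-G =  4 → E
  i=26: W-S =  4 → E
  shifts repeat with period 8: XEETFURN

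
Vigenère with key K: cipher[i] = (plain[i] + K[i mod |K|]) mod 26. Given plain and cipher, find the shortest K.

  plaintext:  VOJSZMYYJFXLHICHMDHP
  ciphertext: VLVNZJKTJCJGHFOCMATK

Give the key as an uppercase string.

AXMV

  i= 0: V-V =  0 → A
  i= 1: L-O = 23 → X
  i= 2: V-J = 12 → M
  i= 3: N-S = 21 → V
  i= 4: Z-Z =  0 → A
  i= 5: J-M = 23 → X
  i= 6: K-Y = 12 → M
  i= 7: T-Y = 21 → V
  i= 8: J-J =  0 → A
  i= 9: C-F = 23 → X
  i=10: J-X = 12 → M
  i=11: G-L = 21 → V
  i=12: H-H =  0 → A
  i=13: F-I = 23 → X
  i=14: O-C = 12 → M
  i=15: C-H = 21 → V
  i=16: M-M =  0 → A
  i=17: A-D = 23 → X
  i=18: T-H = 12 → M
  i=19: K-P = 21 → V
  shifts repeat with period 4: AXMV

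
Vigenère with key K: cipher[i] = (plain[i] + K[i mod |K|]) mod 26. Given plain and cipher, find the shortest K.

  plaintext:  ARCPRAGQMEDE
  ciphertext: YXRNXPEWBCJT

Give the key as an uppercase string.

YGP

  i= 0: Y-A = 24 → Y
  i= 1: X-R =  6 → G
  i= 2: R-C = 15 → P
  i= 3: N-P = 24 → Y
  i= 4: X-R =  6 → G
  i= 5: P-A = 15 → P
  i= 6: E-G = 24 → Y
  i= 7: W-Q =  6 → G
  i= 8: B-M = 15 → P
  i= 9: C-E = 24 → Y
  i=10: J-D =  6 → G
  i=11: T-E = 15 → P
  shifts repeat with period 3: YGP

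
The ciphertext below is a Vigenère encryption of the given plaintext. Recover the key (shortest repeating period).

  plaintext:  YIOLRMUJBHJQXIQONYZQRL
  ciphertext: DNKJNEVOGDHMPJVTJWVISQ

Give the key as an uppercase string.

  i= 0: D-Y =  5 → F
  i= 1: N-I =  5 → F
  i= 2: K-O = 22 → W
  i= 3: J-L = 24 → Y
  i= 4: N-R = 22 → W
  i= 5: E-M = 18 → S
  i= 6: V-U =  1 → B
  i= 7: O-J =  5 → F
  i= 8: G-B =  5 → F
  i= 9: D-H = 22 → W
  i=10: H-J = 24 → Y
  i=11: M-Q = 22 → W
  i=12: P-X = 18 → S
  i=13: J-I =  1 → B
  i=14: V-Q =  5 → F
  i=15: T-O =  5 → F
  i=16: J-N = 22 → W
  i=17: W-Y = 24 → Y
  i=18: V-Z = 22 → W
  i=19: I-Q = 18 → S
  i=20: S-R =  1 → B
  i=21: Q-L =  5 → F
  shifts repeat with period 7: FFWYWSB

FFWYWSB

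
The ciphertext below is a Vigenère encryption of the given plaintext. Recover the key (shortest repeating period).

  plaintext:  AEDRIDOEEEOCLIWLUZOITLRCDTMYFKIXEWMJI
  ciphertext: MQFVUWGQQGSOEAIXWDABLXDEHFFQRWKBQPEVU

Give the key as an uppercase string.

  i= 0: M-A = 12 → M
  i= 1: Q-E = 12 → M
  i= 2: F-D =  2 → C
  i= 3: V-R =  4 → E
  i= 4: U-I = 12 → M
  i= 5: W-D = 19 → T
  i= 6: G-O = 18 → S
  i= 7: Q-E = 12 → M
  i= 8: Q-E = 12 → M
  i= 9: G-E =  2 → C
  i=10: S-O =  4 → E
  i=11: O-C = 12 → M
  i=12: E-L = 19 → T
  i=13: A-I = 18 → S
  i=14: I-W = 12 → M
  i=15: X-L = 12 → M
  i=16: W-U =  2 → C
  i=17: D-Z =  4 → E
  i=18: A-O = 12 → M
  i=19: B-I = 19 → T
  i=20: L-T = 18 → S
  i=21: X-L = 12 → M
  i=22: D-R = 12 → M
  i=23: E-C =  2 → C
  i=24: H-D =  4 → E
  i=25: F-T = 12 → M
  i=26: F-M = 19 → T
  i=27: Q-Y = 18 → S
  i=28: R-F = 12 → M
  i=29: W-K = 12 → M
  i=30: K-I =  2 → C
  i=31: B-X =  4 → E
  i=32: Q-E = 12 → M
  i=33: P-W = 19 → T
  i=34: E-M = 18 → S
  i=35: V-J = 12 → M
  i=36: U-I = 12 → M
  shifts repeat with period 7: MMCEMTS

MMCEMTS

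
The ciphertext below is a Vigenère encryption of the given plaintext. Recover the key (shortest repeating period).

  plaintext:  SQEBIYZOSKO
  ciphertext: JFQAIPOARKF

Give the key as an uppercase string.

RPMZA

  i= 0: J-S = 17 → R
  i= 1: F-Q = 15 → P
  i= 2: Q-E = 12 → M
  i= 3: A-B = 25 → Z
  i= 4: I-I =  0 → A
  i= 5: P-Y = 17 → R
  i= 6: O-Z = 15 → P
  i= 7: A-O = 12 → M
  i= 8: R-S = 25 → Z
  i= 9: K-K =  0 → A
  i=10: F-O = 17 → R
  shifts repeat with period 5: RPMZA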